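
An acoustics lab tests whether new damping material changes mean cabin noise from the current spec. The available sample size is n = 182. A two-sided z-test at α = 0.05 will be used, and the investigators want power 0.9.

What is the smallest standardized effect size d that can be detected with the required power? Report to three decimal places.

d ≈ 0.240

Required noncentrality: δ = z_{0.025} + z_{0.10} = 1.960 + 1.282 = 3.242.
(The second rejection-region term Φ(−δ − z_{α/2}) is negligible and dropped.)
δ = d·√n ⇒ d = δ/√n = 3.242/√182 = 0.2403.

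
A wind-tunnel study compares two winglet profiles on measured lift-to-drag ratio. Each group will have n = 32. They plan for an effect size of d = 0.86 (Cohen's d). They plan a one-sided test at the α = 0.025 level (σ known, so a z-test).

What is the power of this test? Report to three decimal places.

Power ≈ 0.931

Noncentrality parameter: δ = d·√(n/2) = 0.86 × √(32/2) = 3.4400
One-sided α = 0.025 → critical value z_{0.025} = 1.960.
Power = Φ(δ − 1.960) = Φ(1.480) = 0.9306.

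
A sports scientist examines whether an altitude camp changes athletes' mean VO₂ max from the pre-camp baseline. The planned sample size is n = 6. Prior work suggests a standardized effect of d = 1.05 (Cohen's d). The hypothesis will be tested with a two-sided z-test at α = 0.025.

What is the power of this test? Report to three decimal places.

Noncentrality parameter: δ = d·√n = 1.05 × √6 = 2.5720
Two-sided α = 0.025 → critical value z_{0.0125} = 2.241.
Power = Φ(δ − 2.241) + Φ(−δ − 2.241) = Φ(0.331) + Φ(-4.813) = 0.6295 + 0.0000 = 0.6295.

Power ≈ 0.630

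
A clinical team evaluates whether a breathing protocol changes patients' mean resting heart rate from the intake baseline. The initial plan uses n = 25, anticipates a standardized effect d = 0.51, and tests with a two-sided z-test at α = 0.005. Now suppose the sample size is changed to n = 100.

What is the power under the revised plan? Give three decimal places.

Power ≈ 0.989

With n = 100: δ = d·√n = 0.51 × √100 = 5.1000. Critical value z_{0.0025} = 2.807.
Revised power = Φ(δ − 2.807) + Φ(−δ − 2.807) = Φ(2.293) + Φ(-7.907) = 0.9891 + 0.0000 = 0.9891.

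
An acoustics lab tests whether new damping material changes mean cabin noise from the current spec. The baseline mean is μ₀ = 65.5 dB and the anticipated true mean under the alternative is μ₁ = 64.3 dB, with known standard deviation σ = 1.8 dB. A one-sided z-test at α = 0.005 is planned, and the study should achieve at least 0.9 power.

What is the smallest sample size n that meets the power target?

Standardized effect: d = |μ₁ − μ₀| / σ = |64.3 − 65.5| / 1.8 = 0.6667
For power 0.9 need Φ(δ − z_{0.005}) = 0.9, so δ = z_{0.005} + z_{0.10} = 2.576 + 1.282 = 3.857.
δ = d·√n ⇒ n = (δ/d)² = (3.857 / 0.6667)² = 33.48.
Round up to the next whole unit.

n = 34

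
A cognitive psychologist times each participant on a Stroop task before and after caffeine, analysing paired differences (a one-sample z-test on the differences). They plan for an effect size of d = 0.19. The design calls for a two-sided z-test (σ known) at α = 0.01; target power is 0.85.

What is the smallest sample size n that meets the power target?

For power 0.85 need Φ(δ − z_{0.005}) = 0.85, so δ = z_{0.005} + z_{0.15} = 2.576 + 1.036 = 3.612.
(The Φ(−δ − z_{α/2}) term is vanishingly small for δ > 0 and is dropped in the standard sample-size formula.)
δ = d·√n ⇒ n = (δ/d)² = (3.612 / 0.19)² = 361.45.
Rounding up, n = 362.

n = 362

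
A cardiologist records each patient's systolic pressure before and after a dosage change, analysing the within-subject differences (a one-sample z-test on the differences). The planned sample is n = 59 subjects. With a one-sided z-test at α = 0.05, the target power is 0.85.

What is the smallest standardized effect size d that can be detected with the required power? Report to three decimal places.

d ≈ 0.349

Need Φ(δ − 1.645) = 0.85, so δ = 1.645 + 1.036 = 2.681.
δ = d·√n ⇒ d = δ/√n = 2.681/√59 = 0.3491.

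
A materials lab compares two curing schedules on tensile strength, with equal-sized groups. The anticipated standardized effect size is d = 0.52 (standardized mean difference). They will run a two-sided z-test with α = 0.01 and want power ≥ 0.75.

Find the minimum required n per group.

For power 0.75 need Φ(δ − z_{0.005}) = 0.75, so δ = z_{0.005} + z_{0.25} = 2.576 + 0.674 = 3.250.
(The Φ(−δ − z_{α/2}) term is vanishingly small for δ > 0 and is dropped in the standard sample-size formula.)
δ = d·√(n/2) ⇒ n = 2(δ/d)² = 2 × (3.250 / 0.52)² = 78.14.
Rounding up, n = 79 per group.

n = 79 per group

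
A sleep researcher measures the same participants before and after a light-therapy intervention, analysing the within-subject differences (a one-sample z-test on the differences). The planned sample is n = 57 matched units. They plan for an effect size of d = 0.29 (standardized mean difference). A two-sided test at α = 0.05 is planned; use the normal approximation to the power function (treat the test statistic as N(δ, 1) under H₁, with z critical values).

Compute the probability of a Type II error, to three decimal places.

β ≈ 0.409

Noncentrality parameter: δ = d·√n = 0.29 × √57 = 2.1895
Two-sided α = 0.05 → critical value z_{0.025} = 1.960.
Power = Φ(δ − 1.960) + Φ(−δ − 1.960) = Φ(0.229) + Φ(-4.149) = 0.5908 + 0.0000 = 0.5908.
Type II error: β = 1 − power = 1 − 0.5908 = 0.4092.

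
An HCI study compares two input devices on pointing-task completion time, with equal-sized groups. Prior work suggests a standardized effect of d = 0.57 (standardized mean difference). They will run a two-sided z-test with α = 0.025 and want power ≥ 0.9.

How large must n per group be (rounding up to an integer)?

Set Φ(δ − 2.241) = 0.9; then δ − 2.241 = Φ⁻¹(0.9) = 1.282, giving δ = 3.523.
(Ignoring the negligible lower-tail rejection probability gives the usual closed-form inversion.)
δ = d·√(n/2) ⇒ n = 2(δ/d)² = 2 × (3.523 / 0.57)² = 76.40.
Round up to the next whole unit.

n = 77 per group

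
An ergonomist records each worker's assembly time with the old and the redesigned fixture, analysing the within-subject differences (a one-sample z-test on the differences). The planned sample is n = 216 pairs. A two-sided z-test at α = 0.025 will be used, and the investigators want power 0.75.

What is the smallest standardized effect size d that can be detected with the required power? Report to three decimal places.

d ≈ 0.198

Required noncentrality: δ = z_{0.0125} + z_{0.25} = 2.241 + 0.674 = 2.916.
(The second rejection-region term Φ(−δ − z_{α/2}) is negligible and dropped.)
δ = d·√n ⇒ d = δ/√n = 2.916/√216 = 0.1984.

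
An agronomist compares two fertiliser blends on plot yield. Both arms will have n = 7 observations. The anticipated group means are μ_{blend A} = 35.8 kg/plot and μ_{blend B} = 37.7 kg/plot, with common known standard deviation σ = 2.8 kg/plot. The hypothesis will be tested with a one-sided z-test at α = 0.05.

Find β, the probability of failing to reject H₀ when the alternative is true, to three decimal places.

Standardized effect: d = |μ_{blend A} − μ_{blend B}| / σ = |35.8 − 37.7| / 2.8 = 0.6786
Noncentrality parameter: δ = d·√(n/2) = 0.6786 × √(7/2) = 1.2695
One-sided α = 0.05 → critical value z_{0.05} = 1.645.
Power = Φ(δ − 1.645) = Φ(-0.375) = 0.3537.
Type II error: β = 1 − power = 1 − 0.3537 = 0.6463.

β ≈ 0.646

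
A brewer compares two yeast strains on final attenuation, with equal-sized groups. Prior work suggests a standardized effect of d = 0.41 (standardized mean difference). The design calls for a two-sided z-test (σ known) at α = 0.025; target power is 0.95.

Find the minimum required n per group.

Set Φ(δ − 2.241) = 0.95; then δ − 2.241 = Φ⁻¹(0.95) = 1.645, giving δ = 3.886.
(The Φ(−δ − z_{α/2}) term is vanishingly small for δ > 0 and is dropped in the standard sample-size formula.)
δ = d·√(n/2) ⇒ n = 2(δ/d)² = 2 × (3.886 / 0.41)² = 179.69.
Round up to the next whole unit.

n = 180 per group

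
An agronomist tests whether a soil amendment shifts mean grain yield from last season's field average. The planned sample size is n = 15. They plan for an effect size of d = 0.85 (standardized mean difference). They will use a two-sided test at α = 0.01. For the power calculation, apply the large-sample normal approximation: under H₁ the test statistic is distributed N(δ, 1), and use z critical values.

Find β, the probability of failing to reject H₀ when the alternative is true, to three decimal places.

β ≈ 0.237

Noncentrality parameter: δ = d·√n = 0.85 × √15 = 3.2920
Two-sided α = 0.01 → critical value z_{0.005} = 2.576.
Power = Φ(δ − 2.576) + Φ(−δ − 2.576) = Φ(0.716) + Φ(-5.868) = 0.7631 + 0.0000 = 0.7631.
Type II error: β = 1 − power = 1 − 0.7631 = 0.2369.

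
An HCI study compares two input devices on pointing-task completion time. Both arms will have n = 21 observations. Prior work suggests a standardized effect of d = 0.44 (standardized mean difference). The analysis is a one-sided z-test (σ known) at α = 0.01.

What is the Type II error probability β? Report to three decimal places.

β ≈ 0.816

Noncentrality parameter: δ = d·√(n/2) = 0.44 × √(21/2) = 1.4258
Critical value for a one-sided test at α = 0.01: z_α = 2.326.
Power = Φ(δ − 2.326) = Φ(-0.901) = 0.1839.
Type II error: β = 1 − power = 1 − 0.1839 = 0.8161.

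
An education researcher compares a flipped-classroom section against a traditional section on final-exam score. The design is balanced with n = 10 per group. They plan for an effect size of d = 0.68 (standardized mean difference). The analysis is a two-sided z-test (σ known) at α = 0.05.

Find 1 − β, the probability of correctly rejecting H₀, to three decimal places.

Power ≈ 0.330

Noncentrality parameter: δ = d·√(n/2) = 0.68 × √(10/2) = 1.5205
Two-sided α = 0.05 → critical value z_{0.025} = 1.960.
Power = Φ(δ − 1.960) + Φ(−δ − 1.960) = Φ(-0.439) + Φ(-3.480) = 0.3302 + 0.0003 = 0.3304.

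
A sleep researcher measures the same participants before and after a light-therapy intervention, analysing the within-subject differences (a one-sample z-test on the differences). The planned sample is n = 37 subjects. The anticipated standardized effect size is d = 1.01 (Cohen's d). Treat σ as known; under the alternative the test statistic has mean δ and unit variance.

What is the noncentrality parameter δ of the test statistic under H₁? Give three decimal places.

The noncentrality parameter scales effect size by the design's sample-size factor: δ = d·√n = 1.01 × √37 = 6.1436

δ ≈ 6.144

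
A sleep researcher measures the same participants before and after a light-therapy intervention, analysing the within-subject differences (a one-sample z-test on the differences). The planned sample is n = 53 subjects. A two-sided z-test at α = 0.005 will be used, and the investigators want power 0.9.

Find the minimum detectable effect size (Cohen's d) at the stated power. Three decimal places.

Required noncentrality: δ = z_{0.0025} + z_{0.10} = 2.807 + 1.282 = 4.089.
(The second rejection-region term Φ(−δ − z_{α/2}) is negligible and dropped.)
δ = d·√n ⇒ d = δ/√n = 4.089/√53 = 0.5616.

d ≈ 0.562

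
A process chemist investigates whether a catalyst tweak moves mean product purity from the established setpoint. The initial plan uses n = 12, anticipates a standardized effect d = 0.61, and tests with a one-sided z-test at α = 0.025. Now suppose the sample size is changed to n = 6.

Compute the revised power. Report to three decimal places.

With n = 6: δ = d·√n = 0.61 × √6 = 1.4942. Critical value z_{0.025} = 1.960.
Revised power = P(Z > 1.960 − δ) = Φ(-0.466) = 0.3207.

Power ≈ 0.321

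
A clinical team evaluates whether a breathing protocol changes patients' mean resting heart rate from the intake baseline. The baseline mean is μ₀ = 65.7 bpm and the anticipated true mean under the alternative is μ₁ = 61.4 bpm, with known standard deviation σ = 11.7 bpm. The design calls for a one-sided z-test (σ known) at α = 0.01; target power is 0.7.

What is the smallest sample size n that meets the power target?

n = 61

Standardized effect: d = |μ₁ − μ₀| / σ = |61.4 − 65.7| / 11.7 = 0.3675
Set Φ(δ − 2.326) = 0.7; then δ − 2.326 = Φ⁻¹(0.7) = 0.524, giving δ = 2.851.
δ = d·√n ⇒ n = (δ/d)² = (2.851 / 0.3675)² = 60.17.
Rounding up, n = 61.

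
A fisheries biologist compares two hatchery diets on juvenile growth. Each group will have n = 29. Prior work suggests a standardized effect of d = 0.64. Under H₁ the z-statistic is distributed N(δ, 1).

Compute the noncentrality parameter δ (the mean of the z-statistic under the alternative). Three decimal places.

δ ≈ 2.437

The noncentrality parameter scales effect size by the design's sample-size factor: δ = d·√(n/2) = 0.64 × √(29/2) = 2.4370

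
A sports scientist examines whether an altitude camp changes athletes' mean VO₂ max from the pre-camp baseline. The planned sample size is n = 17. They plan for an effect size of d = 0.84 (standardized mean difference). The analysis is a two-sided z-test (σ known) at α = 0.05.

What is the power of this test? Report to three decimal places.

Power ≈ 0.934

Noncentrality parameter: δ = d·√n = 0.84 × √17 = 3.4634
Critical value for a two-sided test at α = 0.05: z_{α/2} = 1.960.
Power = Φ(δ − 1.960) + Φ(−δ − 1.960) = Φ(1.503) + Φ(-5.423) = 0.9336 + 0.0000 = 0.9336.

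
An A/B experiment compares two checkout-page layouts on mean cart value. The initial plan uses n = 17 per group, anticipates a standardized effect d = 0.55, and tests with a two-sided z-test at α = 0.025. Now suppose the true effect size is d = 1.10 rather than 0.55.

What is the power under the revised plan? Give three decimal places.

With d = 1.10: δ = d·√(n/2) = 1.10 × √(17/2) = 3.2070. Critical value z_{0.0125} = 2.241.
Revised power = Φ(δ − 2.241) + Φ(−δ − 2.241) = Φ(0.966) + Φ(-5.448) = 0.8329 + 0.0000 = 0.8329.

Power ≈ 0.833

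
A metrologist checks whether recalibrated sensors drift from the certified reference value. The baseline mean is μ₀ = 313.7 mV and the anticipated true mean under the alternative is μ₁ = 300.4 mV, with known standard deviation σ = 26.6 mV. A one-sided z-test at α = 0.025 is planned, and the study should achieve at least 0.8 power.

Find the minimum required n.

Standardized effect: d = |μ₁ − μ₀| / σ = |300.4 − 313.7| / 26.6 = 0.5000
For power 0.8 need Φ(δ − z_{0.025}) = 0.8, so δ = z_{0.025} + z_{0.20} = 1.960 + 0.842 = 2.802.
δ = d·√n ⇒ n = (δ/d)² = (2.802 / 0.5000)² = 31.40.
Rounding up, n = 32.

n = 32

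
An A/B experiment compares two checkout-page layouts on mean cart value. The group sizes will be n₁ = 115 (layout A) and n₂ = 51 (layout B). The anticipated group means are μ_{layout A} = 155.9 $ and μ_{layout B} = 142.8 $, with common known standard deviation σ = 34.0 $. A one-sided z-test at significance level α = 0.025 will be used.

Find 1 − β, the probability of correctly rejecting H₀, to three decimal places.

Standardized effect: d = |μ_{layout A} − μ_{layout B}| / σ = |155.9 − 142.8| / 34.0 = 0.3853
Noncentrality parameter: δ = d / √(1/n₁ + 1/n₂) = 0.3853 / √(1/115 + 1/51) = 2.2902
One-sided α = 0.025 → critical value z_{0.025} = 1.960.
Power = Φ(δ − 1.960) = Φ(0.330) = 0.6294.

Power ≈ 0.629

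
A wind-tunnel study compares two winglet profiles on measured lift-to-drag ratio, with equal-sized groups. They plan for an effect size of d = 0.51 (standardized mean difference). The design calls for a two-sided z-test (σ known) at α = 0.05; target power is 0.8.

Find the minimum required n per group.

n = 61 per group

For power 0.8 need Φ(δ − z_{0.025}) = 0.8, so δ = z_{0.025} + z_{0.20} = 1.960 + 0.842 = 2.802.
(The Φ(−δ − z_{α/2}) term is vanishingly small for δ > 0 and is dropped in the standard sample-size formula.)
δ = d·√(n/2) ⇒ n = 2(δ/d)² = 2 × (2.802 / 0.51)² = 60.35.
Rounding up, n = 61 per group.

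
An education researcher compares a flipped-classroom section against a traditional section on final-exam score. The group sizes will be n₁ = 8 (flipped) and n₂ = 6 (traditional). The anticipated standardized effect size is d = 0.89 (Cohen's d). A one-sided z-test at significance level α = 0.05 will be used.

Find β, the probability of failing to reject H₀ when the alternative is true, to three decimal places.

Noncentrality parameter: δ = d / √(1/n₁ + 1/n₂) = 0.89 / √(1/8 + 1/6) = 1.6480
One-sided α = 0.05 → critical value z_{0.05} = 1.645.
Power = Φ(δ − 1.645) = Φ(0.003) = 0.5012.
Type II error: β = 1 − power = 1 − 0.5012 = 0.4988.

β ≈ 0.499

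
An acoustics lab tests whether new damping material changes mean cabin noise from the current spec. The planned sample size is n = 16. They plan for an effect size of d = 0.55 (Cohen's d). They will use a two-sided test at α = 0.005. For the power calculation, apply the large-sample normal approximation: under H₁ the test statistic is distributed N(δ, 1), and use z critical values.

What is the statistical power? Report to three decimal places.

Noncentrality parameter: δ = d·√n = 0.55 × √16 = 2.2000
Two-sided α = 0.005 → critical value z_{0.0025} = 2.807.
Power = Φ(δ − 2.807) + Φ(−δ − 2.807) = Φ(-0.607) + Φ(-5.007) = 0.2719 + 0.0000 = 0.2719.

Power ≈ 0.272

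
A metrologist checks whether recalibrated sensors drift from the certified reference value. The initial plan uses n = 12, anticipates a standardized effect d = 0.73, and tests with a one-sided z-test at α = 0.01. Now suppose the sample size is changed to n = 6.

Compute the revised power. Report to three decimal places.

With n = 6: δ = d·√n = 0.73 × √6 = 1.7881. Critical value z_{0.01} = 2.326.
Revised power = P(Z > 2.326 − δ) = Φ(-0.538) = 0.2952.

Power ≈ 0.295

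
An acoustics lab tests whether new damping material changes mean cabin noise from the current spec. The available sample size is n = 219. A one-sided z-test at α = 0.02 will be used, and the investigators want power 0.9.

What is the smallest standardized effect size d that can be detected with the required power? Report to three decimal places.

d ≈ 0.225

Need Φ(δ − 2.054) = 0.9, so δ = 2.054 + 1.282 = 3.335.
δ = d·√n ⇒ d = δ/√n = 3.335/√219 = 0.2254.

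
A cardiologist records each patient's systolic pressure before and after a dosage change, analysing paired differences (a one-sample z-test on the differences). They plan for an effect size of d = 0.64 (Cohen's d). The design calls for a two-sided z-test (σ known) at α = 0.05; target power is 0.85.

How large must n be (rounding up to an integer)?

For power 0.85 need Φ(δ − z_{0.025}) = 0.85, so δ = z_{0.025} + z_{0.15} = 1.960 + 1.036 = 2.996.
(Ignoring the negligible lower-tail rejection probability gives the usual closed-form inversion.)
δ = d·√n ⇒ n = (δ/d)² = (2.996 / 0.64)² = 21.92.
Rounding up, n = 22.

n = 22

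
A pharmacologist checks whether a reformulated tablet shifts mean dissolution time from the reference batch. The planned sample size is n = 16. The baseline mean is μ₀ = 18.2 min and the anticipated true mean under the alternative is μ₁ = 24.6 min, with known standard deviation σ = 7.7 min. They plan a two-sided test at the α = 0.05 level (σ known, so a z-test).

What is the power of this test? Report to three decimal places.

Standardized effect: d = |μ₁ − μ₀| / σ = |24.6 − 18.2| / 7.7 = 0.8312
Noncentrality parameter: δ = d·√n = 0.8312 × √16 = 3.3247
Two-sided α = 0.05 → critical value z_{0.025} = 1.960.
Power = Φ(δ − 1.960) + Φ(−δ − 1.960) = Φ(1.365) + Φ(-5.285) = 0.9138 + 0.0000 = 0.9138.

Power ≈ 0.914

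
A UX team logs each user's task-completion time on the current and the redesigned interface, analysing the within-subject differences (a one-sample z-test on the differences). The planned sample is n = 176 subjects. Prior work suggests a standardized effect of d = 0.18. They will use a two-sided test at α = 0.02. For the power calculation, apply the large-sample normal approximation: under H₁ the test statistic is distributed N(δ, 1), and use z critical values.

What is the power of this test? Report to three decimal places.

Noncentrality parameter: δ = d·√n = 0.18 × √176 = 2.3880
Two-sided α = 0.02 → critical value z_{0.01} = 2.326.
Power = Φ(δ − 2.326) + Φ(−δ − 2.326) = Φ(0.062) + Φ(-4.714) = 0.5246 + 0.0000 = 0.5246.

Power ≈ 0.525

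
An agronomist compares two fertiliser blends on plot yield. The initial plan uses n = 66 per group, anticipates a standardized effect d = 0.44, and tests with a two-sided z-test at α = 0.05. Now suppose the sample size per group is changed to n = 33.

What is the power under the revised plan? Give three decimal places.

Power ≈ 0.432

With n = 33 per group: δ = d·√(n/2) = 0.44 × √(33/2) = 1.7873. Critical value z_{0.025} = 1.960.
Revised power = Φ(δ − 1.960) + Φ(−δ − 1.960) = Φ(-0.173) + Φ(-3.747) = 0.4315 + 0.0001 = 0.4315.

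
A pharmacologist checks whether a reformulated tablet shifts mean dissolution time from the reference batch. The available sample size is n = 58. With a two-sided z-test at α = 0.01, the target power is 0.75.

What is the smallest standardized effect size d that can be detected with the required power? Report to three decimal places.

d ≈ 0.427

Need Φ(δ − 2.576) = 0.75, so δ = 2.576 + 0.674 = 3.250.
(The second rejection-region term Φ(−δ − z_{α/2}) is negligible and dropped.)
δ = d·√n ⇒ d = δ/√n = 3.250/√58 = 0.4268.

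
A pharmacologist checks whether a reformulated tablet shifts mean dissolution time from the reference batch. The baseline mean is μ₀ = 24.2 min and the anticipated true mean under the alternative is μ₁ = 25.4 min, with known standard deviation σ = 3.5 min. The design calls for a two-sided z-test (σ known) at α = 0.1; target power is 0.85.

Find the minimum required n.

n = 62

Standardized effect: d = |μ₁ − μ₀| / σ = |25.4 − 24.2| / 3.5 = 0.3429
For power 0.85 need Φ(δ − z_{0.05}) = 0.85, so δ = z_{0.05} + z_{0.15} = 1.645 + 1.036 = 2.681.
(For δ > 0 the lower-tail rejection region contributes negligibly to power, so the one-term inversion is standard.)
δ = d·√n ⇒ n = (δ/d)² = (2.681 / 0.3429)² = 61.16.
Round up to the next whole unit.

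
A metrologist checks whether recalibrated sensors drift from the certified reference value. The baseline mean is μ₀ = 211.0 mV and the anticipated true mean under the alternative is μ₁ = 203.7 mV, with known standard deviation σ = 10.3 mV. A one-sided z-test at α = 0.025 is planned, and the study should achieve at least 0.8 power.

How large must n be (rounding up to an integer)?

n = 16

Standardized effect: d = |μ₁ − μ₀| / σ = |203.7 − 211.0| / 10.3 = 0.7087
For power 0.8 need Φ(δ − z_{0.025}) = 0.8, so δ = z_{0.025} + z_{0.20} = 1.960 + 0.842 = 2.802.
δ = d·√n ⇒ n = (δ/d)² = (2.802 / 0.7087)² = 15.63.
Round up to the next whole unit.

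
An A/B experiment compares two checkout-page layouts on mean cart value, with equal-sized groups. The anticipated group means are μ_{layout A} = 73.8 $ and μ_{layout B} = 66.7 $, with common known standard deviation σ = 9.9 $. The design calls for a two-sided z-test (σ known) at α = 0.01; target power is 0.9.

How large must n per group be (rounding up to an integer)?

n = 58 per group

Standardized effect: d = |μ_{layout A} − μ_{layout B}| / σ = |73.8 − 66.7| / 9.9 = 0.7172
For power 0.9 need Φ(δ − z_{0.005}) = 0.9, so δ = z_{0.005} + z_{0.10} = 2.576 + 1.282 = 3.857.
(Ignoring the negligible lower-tail rejection probability gives the usual closed-form inversion.)
δ = d·√(n/2) ⇒ n = 2(δ/d)² = 2 × (3.857 / 0.7172)² = 57.86.
Round up to the next whole unit.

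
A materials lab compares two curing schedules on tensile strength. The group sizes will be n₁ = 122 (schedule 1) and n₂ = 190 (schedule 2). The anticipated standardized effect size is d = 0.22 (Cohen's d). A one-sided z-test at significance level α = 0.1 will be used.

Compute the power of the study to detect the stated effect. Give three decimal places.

Power ≈ 0.731

Noncentrality parameter: λ = d / √(1/n₁ + 1/n₂) = 0.22 / √(1/122 + 1/190) = 1.8963
Critical value for a one-sided test at α = 0.1: z_α = 1.282.
Power = Φ(λ − 1.282) = Φ(0.615) = 0.7306.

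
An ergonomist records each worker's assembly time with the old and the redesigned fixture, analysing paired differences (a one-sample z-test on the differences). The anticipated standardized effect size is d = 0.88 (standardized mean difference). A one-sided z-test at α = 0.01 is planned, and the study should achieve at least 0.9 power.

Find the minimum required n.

n = 17

Set Φ(δ − 2.326) = 0.9; then δ − 2.326 = Φ⁻¹(0.9) = 1.282, giving δ = 3.608.
δ = d·√n ⇒ n = (δ/d)² = (3.608 / 0.88)² = 16.81.
Rounding up, n = 17.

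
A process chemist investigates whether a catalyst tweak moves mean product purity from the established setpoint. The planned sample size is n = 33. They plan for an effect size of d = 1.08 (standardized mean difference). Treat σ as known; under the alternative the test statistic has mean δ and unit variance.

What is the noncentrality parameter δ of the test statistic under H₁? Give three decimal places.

The noncentrality parameter scales effect size by the design's sample-size factor: δ = d·√n = 1.08 × √33 = 6.2041

δ ≈ 6.204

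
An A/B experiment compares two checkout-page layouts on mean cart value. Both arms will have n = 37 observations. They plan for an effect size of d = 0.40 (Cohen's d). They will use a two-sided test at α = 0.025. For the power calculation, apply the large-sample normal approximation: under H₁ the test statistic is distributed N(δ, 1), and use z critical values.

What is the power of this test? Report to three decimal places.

Noncentrality parameter: δ = d·√(n/2) = 0.40 × √(37/2) = 1.7205
Critical value for a two-sided test at α = 0.025: z_{α/2} = 2.241.
Power = Φ(δ − 2.241) + Φ(−δ − 2.241) = Φ(-0.521) + Φ(-3.962) = 0.3012 + 0.0000 = 0.3012.

Power ≈ 0.301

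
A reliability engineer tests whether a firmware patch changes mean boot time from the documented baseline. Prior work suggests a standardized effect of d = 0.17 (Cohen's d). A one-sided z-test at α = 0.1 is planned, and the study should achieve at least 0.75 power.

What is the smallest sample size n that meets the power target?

For power 0.75 need Φ(δ − z_{0.1}) = 0.75, so δ = z_{0.1} + z_{0.25} = 1.282 + 0.674 = 1.956.
δ = d·√n ⇒ n = (δ/d)² = (1.956 / 0.17)² = 132.39.
Round up to the next whole unit.

n = 133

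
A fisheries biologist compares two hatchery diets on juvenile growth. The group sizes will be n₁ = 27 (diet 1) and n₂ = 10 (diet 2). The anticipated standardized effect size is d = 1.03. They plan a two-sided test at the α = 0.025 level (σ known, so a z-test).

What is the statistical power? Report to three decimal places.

Noncentrality parameter: δ = d / √(1/n₁ + 1/n₂) = 1.03 / √(1/27 + 1/10) = 2.7824
Two-sided α = 0.025 → critical value z_{0.0125} = 2.241.
Power = Φ(δ − 2.241) + Φ(−δ − 2.241) = Φ(0.541) + Φ(-5.024) = 0.7057 + 0.0000 = 0.7057.

Power ≈ 0.706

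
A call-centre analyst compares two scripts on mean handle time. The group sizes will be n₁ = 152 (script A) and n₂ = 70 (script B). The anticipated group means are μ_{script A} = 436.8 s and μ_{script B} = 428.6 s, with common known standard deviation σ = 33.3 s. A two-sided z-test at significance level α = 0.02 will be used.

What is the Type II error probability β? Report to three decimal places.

Standardized effect: d = |μ_{script A} − μ_{script B}| / σ = |436.8 − 428.6| / 33.3 = 0.2462
Noncentrality parameter: λ = d / √(1/n₁ + 1/n₂) = 0.2462 / √(1/152 + 1/70) = 1.7048
Critical value for a two-sided test at α = 0.02: z_{α/2} = 2.326.
Power = Φ(λ − 2.326) + Φ(−λ − 2.326) = Φ(-0.622) + Φ(-4.031) = 0.2671 + 0.0000 = 0.2671.
Type II error: β = 1 − power = 1 − 0.2671 = 0.7329.

β ≈ 0.733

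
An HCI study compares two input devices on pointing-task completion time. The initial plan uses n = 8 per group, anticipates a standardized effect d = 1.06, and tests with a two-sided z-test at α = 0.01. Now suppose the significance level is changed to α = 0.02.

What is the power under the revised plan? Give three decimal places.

Power ≈ 0.418

δ = d·√(n/2) = 1.06 × √(8/2) = 2.1200 (unchanged). New critical value: z_{0.01} = 2.326.
Revised power = Φ(δ − 2.326) + Φ(−δ − 2.326) = Φ(-0.206) + Φ(-4.446) = 0.4183 + 0.0000 = 0.4183.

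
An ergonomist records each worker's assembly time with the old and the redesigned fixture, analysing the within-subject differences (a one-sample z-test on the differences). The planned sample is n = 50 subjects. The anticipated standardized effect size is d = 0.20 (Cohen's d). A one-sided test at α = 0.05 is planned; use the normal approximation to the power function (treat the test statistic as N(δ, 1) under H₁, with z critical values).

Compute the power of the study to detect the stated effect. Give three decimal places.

Power ≈ 0.409

Noncentrality parameter: δ = d·√n = 0.20 × √50 = 1.4142
Critical value for a one-sided test at α = 0.05: z_α = 1.645.
Power = P(Z > 1.645 − δ) = Φ(-0.231) = 0.4088.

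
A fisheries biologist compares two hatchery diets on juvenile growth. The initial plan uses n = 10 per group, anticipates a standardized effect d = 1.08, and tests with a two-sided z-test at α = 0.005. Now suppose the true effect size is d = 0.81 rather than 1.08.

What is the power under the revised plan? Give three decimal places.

Power ≈ 0.160

With d = 0.81: δ = d·√(n/2) = 0.81 × √(10/2) = 1.8112. Critical value z_{0.0025} = 2.807.
Revised power = Φ(δ − 2.807) + Φ(−δ − 2.807) = Φ(-0.996) + Φ(-4.618) = 0.1597 + 0.0000 = 0.1597.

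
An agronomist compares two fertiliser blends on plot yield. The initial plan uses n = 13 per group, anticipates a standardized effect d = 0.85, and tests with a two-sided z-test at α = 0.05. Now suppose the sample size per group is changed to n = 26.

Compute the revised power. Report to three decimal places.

With n = 26 per group: δ = d·√(n/2) = 0.85 × √(26/2) = 3.0647. Critical value z_{0.025} = 1.960.
Revised power = Φ(δ − 1.960) + Φ(−δ − 1.960) = Φ(1.105) + Φ(-5.025) = 0.8654 + 0.0000 = 0.8654.

Power ≈ 0.865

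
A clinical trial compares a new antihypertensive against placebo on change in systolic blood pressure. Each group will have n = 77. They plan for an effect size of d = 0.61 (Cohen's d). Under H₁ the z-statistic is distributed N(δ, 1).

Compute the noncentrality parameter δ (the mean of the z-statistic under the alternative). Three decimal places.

The noncentrality parameter scales effect size by the design's sample-size factor: δ = d·√(n/2) = 0.61 × √(77/2) = 3.7850

δ ≈ 3.785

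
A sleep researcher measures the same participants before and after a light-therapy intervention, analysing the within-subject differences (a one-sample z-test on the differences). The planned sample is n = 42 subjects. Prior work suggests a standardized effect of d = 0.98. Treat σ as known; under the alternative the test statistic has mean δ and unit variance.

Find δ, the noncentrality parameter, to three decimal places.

The noncentrality parameter scales effect size by the design's sample-size factor: δ = d·√n = 0.98 × √42 = 6.3511

δ ≈ 6.351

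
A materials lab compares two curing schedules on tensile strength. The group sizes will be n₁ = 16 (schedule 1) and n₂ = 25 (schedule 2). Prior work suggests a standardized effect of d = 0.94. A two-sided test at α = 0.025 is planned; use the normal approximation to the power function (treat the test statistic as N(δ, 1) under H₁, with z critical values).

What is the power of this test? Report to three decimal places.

Power ≈ 0.756

Noncentrality parameter: δ = d / √(1/n₁ + 1/n₂) = 0.94 / √(1/16 + 1/25) = 2.9361
Critical value for a two-sided test at α = 0.025: z_{α/2} = 2.241.
Power = Φ(δ − 2.241) + Φ(−δ − 2.241) = Φ(0.695) + Φ(-5.177) = 0.7564 + 0.0000 = 0.7564.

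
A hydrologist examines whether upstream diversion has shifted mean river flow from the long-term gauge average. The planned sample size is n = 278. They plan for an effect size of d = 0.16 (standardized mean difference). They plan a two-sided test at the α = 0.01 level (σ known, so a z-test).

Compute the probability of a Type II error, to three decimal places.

Noncentrality parameter: δ = d·√n = 0.16 × √278 = 2.6677
Critical value for a two-sided test at α = 0.01: z_{α/2} = 2.576.
Power = Φ(δ − 2.576) + Φ(−δ − 2.576) = Φ(0.092) + Φ(-5.244) = 0.5366 + 0.0000 = 0.5366.
Type II error: β = 1 − power = 1 − 0.5366 = 0.4634.

β ≈ 0.463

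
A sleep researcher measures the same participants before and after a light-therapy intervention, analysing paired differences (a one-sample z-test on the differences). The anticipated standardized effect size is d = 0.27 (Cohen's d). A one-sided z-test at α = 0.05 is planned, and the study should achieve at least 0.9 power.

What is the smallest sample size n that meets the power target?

Set Φ(δ − 1.645) = 0.9; then δ − 1.645 = Φ⁻¹(0.9) = 1.282, giving δ = 2.926.
δ = d·√n ⇒ n = (δ/d)² = (2.926 / 0.27)² = 117.47.
Round up to the next whole unit.

n = 118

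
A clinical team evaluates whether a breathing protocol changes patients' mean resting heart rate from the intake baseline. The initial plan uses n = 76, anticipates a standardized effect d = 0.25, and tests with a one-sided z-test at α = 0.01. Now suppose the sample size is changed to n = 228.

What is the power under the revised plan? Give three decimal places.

Power ≈ 0.926

With n = 228: δ = d·√n = 0.25 × √228 = 3.7749. Critical value z_{0.01} = 2.326.
Revised power = Φ(δ − 2.326) = Φ(1.449) = 0.9263.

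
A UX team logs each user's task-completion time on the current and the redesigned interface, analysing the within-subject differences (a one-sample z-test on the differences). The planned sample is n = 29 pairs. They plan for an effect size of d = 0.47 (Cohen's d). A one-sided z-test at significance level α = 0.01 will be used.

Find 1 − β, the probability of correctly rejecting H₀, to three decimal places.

Power ≈ 0.581

Noncentrality parameter: δ = d·√n = 0.47 × √29 = 2.5310
Critical value for a one-sided test at α = 0.01: z_α = 2.326.
Power = P(Z > 2.326 − δ) = Φ(0.205) = 0.5811.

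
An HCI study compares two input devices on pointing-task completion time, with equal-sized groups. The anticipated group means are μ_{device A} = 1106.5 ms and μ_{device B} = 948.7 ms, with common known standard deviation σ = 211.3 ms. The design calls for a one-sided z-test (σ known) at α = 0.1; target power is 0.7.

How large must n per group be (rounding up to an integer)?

Standardized effect: d = |μ_{device A} − μ_{device B}| / σ = |1106.5 − 948.7| / 211.3 = 0.7468
For power 0.7 need Φ(δ − z_{0.1}) = 0.7, so δ = z_{0.1} + z_{0.30} = 1.282 + 0.524 = 1.806.
δ = d·√(n/2) ⇒ n = 2(δ/d)² = 2 × (1.806 / 0.7468)² = 11.70.
Rounding up, n = 12 per group.

n = 12 per group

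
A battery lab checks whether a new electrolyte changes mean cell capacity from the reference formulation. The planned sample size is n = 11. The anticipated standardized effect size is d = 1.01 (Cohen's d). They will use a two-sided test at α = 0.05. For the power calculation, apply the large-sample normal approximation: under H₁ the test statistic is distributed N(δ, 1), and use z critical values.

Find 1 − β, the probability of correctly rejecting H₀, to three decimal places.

Power ≈ 0.918

Noncentrality parameter: δ = d·√n = 1.01 × √11 = 3.3498
Two-sided α = 0.05 → critical value z_{0.025} = 1.960.
Power = Φ(δ − 1.960) + Φ(−δ − 1.960) = Φ(1.390) + Φ(-5.310) = 0.9177 + 0.0000 = 0.9177.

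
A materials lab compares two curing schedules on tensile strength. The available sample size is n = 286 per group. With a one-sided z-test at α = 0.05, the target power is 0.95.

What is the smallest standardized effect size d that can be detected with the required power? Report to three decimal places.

Need Φ(δ − 1.645) = 0.95, so δ = 1.645 + 1.645 = 3.290.
δ = d·√(n/2) ⇒ d = δ/√(n/2) = 3.290/√(286/2) = 0.2751.

d ≈ 0.275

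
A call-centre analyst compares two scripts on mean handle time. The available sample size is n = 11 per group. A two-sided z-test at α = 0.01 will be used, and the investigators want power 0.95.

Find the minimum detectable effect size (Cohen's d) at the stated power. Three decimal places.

Required noncentrality: δ = z_{0.005} + z_{0.05} = 2.576 + 1.645 = 4.221.
(The second rejection-region term Φ(−δ − z_{α/2}) is negligible and dropped.)
δ = d·√(n/2) ⇒ d = δ/√(n/2) = 4.221/√(11/2) = 1.7997.

d ≈ 1.800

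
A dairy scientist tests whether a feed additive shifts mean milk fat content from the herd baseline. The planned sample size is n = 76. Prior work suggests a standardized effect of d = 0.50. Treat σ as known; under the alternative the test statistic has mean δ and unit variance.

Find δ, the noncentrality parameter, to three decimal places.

δ = d·√n = 0.50 × √76 = 4.3589

δ ≈ 4.359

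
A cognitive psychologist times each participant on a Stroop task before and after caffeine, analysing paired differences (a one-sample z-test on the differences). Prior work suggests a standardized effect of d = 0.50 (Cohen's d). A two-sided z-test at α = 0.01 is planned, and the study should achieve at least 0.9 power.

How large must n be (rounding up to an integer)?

n = 60

Set Φ(δ − 2.576) = 0.9; then δ − 2.576 = Φ⁻¹(0.9) = 1.282, giving δ = 3.857.
(For δ > 0 the lower-tail rejection region contributes negligibly to power, so the one-term inversion is standard.)
δ = d·√n ⇒ n = (δ/d)² = (3.857 / 0.50)² = 59.52.
Round up to the next whole unit.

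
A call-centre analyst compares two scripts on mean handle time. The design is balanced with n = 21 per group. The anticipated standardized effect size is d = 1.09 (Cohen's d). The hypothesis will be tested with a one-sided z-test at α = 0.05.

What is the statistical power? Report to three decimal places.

Noncentrality parameter: δ = d·√(n/2) = 1.09 × √(21/2) = 3.5320
Critical value for a one-sided test at α = 0.05: z_α = 1.645.
Power = Φ(δ − 1.645) = Φ(1.887) = 0.9704.

Power ≈ 0.970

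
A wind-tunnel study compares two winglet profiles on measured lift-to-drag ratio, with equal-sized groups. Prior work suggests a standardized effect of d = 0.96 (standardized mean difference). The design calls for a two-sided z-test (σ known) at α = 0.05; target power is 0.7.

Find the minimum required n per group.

For power 0.7 need Φ(δ − z_{0.025}) = 0.7, so δ = z_{0.025} + z_{0.30} = 1.960 + 0.524 = 2.484.
(Ignoring the negligible lower-tail rejection probability gives the usual closed-form inversion.)
δ = d·√(n/2) ⇒ n = 2(δ/d)² = 2 × (2.484 / 0.96)² = 13.39.
Rounding up, n = 14 per group.

n = 14 per group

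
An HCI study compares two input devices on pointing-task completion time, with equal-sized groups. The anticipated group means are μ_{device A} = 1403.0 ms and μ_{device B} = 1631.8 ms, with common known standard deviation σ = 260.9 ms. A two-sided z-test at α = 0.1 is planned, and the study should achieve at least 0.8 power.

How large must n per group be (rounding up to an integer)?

n = 17 per group

Standardized effect: d = |μ_{device A} − μ_{device B}| / σ = |1403.0 − 1631.8| / 260.9 = 0.8770
Set Φ(δ − 1.645) = 0.8; then δ − 1.645 = Φ⁻¹(0.8) = 0.842, giving δ = 2.486.
(Ignoring the negligible lower-tail rejection probability gives the usual closed-form inversion.)
δ = d·√(n/2) ⇒ n = 2(δ/d)² = 2 × (2.486 / 0.8770)² = 16.08.
Rounding up, n = 17 per group.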